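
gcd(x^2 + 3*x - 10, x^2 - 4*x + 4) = x - 2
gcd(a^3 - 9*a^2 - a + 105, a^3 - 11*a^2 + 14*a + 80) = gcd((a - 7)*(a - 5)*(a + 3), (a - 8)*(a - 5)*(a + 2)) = a - 5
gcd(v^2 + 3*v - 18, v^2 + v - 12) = v - 3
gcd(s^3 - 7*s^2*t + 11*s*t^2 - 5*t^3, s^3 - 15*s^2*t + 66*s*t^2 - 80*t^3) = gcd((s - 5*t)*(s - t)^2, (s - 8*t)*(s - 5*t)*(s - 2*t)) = s - 5*t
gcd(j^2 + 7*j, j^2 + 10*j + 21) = j + 7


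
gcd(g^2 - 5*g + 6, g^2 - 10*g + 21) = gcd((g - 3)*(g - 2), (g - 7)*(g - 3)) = g - 3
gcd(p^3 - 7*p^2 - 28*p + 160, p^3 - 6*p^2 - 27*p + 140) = p^2 + p - 20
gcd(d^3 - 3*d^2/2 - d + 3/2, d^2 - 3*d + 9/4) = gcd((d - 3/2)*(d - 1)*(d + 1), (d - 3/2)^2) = d - 3/2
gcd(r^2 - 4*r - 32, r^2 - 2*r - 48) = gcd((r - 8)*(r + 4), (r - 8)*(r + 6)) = r - 8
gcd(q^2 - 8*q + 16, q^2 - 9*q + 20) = q - 4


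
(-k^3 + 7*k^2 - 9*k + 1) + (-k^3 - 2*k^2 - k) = -2*k^3 + 5*k^2 - 10*k + 1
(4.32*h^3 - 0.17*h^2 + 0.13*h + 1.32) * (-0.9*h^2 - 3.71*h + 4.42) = -3.888*h^5 - 15.8742*h^4 + 19.6081*h^3 - 2.4217*h^2 - 4.3226*h + 5.8344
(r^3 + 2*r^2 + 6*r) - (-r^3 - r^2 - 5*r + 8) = 2*r^3 + 3*r^2 + 11*r - 8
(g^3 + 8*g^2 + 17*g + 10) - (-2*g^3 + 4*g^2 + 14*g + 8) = 3*g^3 + 4*g^2 + 3*g + 2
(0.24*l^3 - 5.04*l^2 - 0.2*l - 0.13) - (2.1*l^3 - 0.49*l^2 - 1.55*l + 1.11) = -1.86*l^3 - 4.55*l^2 + 1.35*l - 1.24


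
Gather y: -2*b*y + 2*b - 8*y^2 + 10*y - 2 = 2*b - 8*y^2 + y*(10 - 2*b) - 2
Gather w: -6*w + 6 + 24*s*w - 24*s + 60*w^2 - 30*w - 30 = -24*s + 60*w^2 + w*(24*s - 36) - 24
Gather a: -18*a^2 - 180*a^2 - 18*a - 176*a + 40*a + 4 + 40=-198*a^2 - 154*a + 44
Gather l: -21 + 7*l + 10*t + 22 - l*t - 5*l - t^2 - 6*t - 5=l*(2 - t) - t^2 + 4*t - 4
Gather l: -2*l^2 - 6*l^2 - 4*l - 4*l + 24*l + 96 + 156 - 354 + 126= -8*l^2 + 16*l + 24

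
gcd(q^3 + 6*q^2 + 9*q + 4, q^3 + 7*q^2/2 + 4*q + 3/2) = q^2 + 2*q + 1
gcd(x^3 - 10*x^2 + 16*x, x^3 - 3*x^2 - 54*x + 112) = x^2 - 10*x + 16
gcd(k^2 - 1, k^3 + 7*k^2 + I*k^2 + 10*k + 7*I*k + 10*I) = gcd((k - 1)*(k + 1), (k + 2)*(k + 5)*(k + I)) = 1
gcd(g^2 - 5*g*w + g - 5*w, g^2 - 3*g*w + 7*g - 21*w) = 1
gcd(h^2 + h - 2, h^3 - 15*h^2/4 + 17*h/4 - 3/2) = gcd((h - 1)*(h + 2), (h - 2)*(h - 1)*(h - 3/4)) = h - 1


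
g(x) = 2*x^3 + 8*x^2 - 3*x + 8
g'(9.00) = 627.00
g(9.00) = 2087.00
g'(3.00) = 99.00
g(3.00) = 125.00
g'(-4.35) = 40.94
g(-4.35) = 7.80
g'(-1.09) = -13.31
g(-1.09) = 18.18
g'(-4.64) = 51.94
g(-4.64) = -5.64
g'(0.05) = -2.18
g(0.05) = 7.87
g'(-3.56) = 16.08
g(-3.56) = 29.83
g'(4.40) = 183.56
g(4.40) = 320.05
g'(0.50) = 6.50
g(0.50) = 8.75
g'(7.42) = 446.06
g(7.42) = 1243.23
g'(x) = 6*x^2 + 16*x - 3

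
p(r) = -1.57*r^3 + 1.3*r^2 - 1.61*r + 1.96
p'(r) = -4.71*r^2 + 2.6*r - 1.61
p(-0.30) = 2.60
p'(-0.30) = -2.81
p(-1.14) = 7.81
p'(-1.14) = -10.70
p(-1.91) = 20.72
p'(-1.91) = -23.76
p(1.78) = -5.64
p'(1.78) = -11.91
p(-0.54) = 3.46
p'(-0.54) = -4.39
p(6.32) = -352.61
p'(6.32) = -173.31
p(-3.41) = 84.82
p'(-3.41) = -65.24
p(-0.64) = 3.93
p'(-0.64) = -5.20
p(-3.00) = 60.88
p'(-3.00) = -51.80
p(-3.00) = 60.88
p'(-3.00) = -51.80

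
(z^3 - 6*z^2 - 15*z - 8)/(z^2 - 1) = (z^2 - 7*z - 8)/(z - 1)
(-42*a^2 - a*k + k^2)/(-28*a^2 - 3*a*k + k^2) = (6*a + k)/(4*a + k)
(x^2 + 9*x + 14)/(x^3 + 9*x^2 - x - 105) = (x + 2)/(x^2 + 2*x - 15)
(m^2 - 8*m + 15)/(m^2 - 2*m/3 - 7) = 3*(m - 5)/(3*m + 7)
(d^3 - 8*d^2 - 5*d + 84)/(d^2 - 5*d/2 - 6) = 2*(d^2 - 4*d - 21)/(2*d + 3)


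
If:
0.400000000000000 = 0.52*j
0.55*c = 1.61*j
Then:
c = 2.25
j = 0.77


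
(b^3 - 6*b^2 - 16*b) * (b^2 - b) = b^5 - 7*b^4 - 10*b^3 + 16*b^2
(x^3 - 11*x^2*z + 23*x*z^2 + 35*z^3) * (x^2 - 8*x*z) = x^5 - 19*x^4*z + 111*x^3*z^2 - 149*x^2*z^3 - 280*x*z^4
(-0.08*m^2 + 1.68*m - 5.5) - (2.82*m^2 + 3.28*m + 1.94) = -2.9*m^2 - 1.6*m - 7.44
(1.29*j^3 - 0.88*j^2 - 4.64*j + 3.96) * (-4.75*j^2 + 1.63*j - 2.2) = -6.1275*j^5 + 6.2827*j^4 + 17.7676*j^3 - 24.4372*j^2 + 16.6628*j - 8.712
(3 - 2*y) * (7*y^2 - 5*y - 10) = -14*y^3 + 31*y^2 + 5*y - 30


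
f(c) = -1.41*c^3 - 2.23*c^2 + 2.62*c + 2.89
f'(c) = -4.23*c^2 - 4.46*c + 2.62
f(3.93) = -106.84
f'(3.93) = -80.24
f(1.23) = 0.12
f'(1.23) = -9.27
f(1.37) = -1.33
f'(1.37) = -11.43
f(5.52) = -287.75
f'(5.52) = -150.89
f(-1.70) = -1.08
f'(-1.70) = -2.02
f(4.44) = -152.85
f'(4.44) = -100.57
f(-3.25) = 19.22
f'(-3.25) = -27.56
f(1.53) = -3.37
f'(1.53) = -14.11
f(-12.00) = 2086.81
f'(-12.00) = -552.98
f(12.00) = -2723.27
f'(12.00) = -660.02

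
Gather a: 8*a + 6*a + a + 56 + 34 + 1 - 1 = 15*a + 90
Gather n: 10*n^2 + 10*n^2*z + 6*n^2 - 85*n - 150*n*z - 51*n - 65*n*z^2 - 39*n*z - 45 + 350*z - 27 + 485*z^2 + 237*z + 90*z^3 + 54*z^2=n^2*(10*z + 16) + n*(-65*z^2 - 189*z - 136) + 90*z^3 + 539*z^2 + 587*z - 72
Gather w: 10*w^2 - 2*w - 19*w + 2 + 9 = 10*w^2 - 21*w + 11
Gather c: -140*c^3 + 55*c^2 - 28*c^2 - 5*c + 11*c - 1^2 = -140*c^3 + 27*c^2 + 6*c - 1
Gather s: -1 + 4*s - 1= 4*s - 2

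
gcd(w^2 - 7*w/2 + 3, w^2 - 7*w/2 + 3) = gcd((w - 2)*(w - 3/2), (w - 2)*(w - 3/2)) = w^2 - 7*w/2 + 3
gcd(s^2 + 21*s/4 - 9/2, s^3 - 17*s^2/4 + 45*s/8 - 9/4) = s - 3/4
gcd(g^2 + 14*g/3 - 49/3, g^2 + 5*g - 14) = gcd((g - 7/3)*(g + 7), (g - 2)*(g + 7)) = g + 7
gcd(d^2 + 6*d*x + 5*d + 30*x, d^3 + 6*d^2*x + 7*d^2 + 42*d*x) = d + 6*x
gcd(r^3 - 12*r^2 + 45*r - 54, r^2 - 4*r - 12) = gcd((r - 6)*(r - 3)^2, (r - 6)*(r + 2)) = r - 6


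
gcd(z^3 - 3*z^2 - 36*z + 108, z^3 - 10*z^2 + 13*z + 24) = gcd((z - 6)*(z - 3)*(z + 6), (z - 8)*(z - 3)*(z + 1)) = z - 3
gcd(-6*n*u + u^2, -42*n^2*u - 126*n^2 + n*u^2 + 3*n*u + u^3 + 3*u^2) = -6*n + u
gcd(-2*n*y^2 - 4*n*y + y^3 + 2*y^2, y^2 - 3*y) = y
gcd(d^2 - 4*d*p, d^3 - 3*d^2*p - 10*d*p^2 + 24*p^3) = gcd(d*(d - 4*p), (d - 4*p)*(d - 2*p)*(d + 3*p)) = -d + 4*p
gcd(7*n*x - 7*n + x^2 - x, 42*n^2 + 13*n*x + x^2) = 7*n + x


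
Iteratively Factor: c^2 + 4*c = (c + 4)*(c)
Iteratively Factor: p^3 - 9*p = (p - 3)*(p^2 + 3*p) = p*(p - 3)*(p + 3)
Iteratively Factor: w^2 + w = (w)*(w + 1)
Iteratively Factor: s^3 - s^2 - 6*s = (s + 2)*(s^2 - 3*s) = (s - 3)*(s + 2)*(s)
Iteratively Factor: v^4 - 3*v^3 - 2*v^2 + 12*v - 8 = (v + 2)*(v^3 - 5*v^2 + 8*v - 4) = (v - 2)*(v + 2)*(v^2 - 3*v + 2) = (v - 2)^2*(v + 2)*(v - 1)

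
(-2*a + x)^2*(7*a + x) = 28*a^3 - 24*a^2*x + 3*a*x^2 + x^3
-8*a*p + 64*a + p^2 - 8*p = (-8*a + p)*(p - 8)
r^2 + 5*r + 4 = (r + 1)*(r + 4)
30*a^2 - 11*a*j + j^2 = (-6*a + j)*(-5*a + j)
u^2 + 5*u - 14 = (u - 2)*(u + 7)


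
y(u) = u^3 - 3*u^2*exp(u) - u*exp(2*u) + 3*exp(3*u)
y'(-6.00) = 107.82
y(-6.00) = -216.27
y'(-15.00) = 675.00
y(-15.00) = -3375.00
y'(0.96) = 120.91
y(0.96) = 40.56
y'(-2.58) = 19.66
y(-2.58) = -18.67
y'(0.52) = 31.26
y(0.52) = 11.58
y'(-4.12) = 50.50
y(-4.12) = -70.76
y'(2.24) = 6723.24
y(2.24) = 2158.65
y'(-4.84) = 69.95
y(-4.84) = -113.94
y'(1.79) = 1657.18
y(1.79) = 528.54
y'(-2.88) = 24.47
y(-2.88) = -25.28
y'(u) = -3*u^2*exp(u) + 3*u^2 - 2*u*exp(2*u) - 6*u*exp(u) + 9*exp(3*u) - exp(2*u)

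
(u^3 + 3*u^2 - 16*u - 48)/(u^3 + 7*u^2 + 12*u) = (u - 4)/u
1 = 1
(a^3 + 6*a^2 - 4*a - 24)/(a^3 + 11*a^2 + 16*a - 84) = (a + 2)/(a + 7)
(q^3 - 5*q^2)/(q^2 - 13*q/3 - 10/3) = 3*q^2/(3*q + 2)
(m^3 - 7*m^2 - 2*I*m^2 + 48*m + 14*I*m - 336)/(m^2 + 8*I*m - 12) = (m^2 - m*(7 + 8*I) + 56*I)/(m + 2*I)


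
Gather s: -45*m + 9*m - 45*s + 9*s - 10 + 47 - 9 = -36*m - 36*s + 28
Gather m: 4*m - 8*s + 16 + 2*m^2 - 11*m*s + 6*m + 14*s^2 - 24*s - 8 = 2*m^2 + m*(10 - 11*s) + 14*s^2 - 32*s + 8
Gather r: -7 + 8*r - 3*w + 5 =8*r - 3*w - 2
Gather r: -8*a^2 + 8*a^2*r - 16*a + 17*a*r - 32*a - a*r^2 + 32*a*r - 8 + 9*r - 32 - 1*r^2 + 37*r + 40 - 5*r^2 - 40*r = -8*a^2 - 48*a + r^2*(-a - 6) + r*(8*a^2 + 49*a + 6)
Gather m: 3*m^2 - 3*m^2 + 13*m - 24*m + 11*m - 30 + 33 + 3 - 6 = 0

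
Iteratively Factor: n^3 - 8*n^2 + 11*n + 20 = (n + 1)*(n^2 - 9*n + 20) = (n - 5)*(n + 1)*(n - 4)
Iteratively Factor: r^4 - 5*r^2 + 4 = (r - 2)*(r^3 + 2*r^2 - r - 2) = (r - 2)*(r - 1)*(r^2 + 3*r + 2) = (r - 2)*(r - 1)*(r + 1)*(r + 2)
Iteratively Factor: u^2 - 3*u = (u - 3)*(u)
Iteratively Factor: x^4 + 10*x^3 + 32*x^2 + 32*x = (x + 4)*(x^3 + 6*x^2 + 8*x) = (x + 4)^2*(x^2 + 2*x) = x*(x + 4)^2*(x + 2)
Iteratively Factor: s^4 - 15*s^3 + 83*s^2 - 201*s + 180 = (s - 3)*(s^3 - 12*s^2 + 47*s - 60) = (s - 3)^2*(s^2 - 9*s + 20) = (s - 5)*(s - 3)^2*(s - 4)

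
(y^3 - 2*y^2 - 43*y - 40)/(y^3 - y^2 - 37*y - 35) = (y - 8)/(y - 7)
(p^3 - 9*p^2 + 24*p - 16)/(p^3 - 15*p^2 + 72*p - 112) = (p - 1)/(p - 7)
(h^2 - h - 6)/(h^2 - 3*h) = (h + 2)/h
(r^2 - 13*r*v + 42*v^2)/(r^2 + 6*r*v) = (r^2 - 13*r*v + 42*v^2)/(r*(r + 6*v))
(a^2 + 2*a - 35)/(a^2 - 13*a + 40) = (a + 7)/(a - 8)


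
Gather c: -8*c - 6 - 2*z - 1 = -8*c - 2*z - 7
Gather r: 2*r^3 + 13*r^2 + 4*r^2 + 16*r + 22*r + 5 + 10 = 2*r^3 + 17*r^2 + 38*r + 15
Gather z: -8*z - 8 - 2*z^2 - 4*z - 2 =-2*z^2 - 12*z - 10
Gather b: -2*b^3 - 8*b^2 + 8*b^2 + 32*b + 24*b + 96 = -2*b^3 + 56*b + 96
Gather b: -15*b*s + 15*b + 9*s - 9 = b*(15 - 15*s) + 9*s - 9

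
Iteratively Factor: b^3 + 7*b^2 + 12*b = (b + 4)*(b^2 + 3*b) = (b + 3)*(b + 4)*(b)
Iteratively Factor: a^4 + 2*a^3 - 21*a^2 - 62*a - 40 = (a - 5)*(a^3 + 7*a^2 + 14*a + 8) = (a - 5)*(a + 1)*(a^2 + 6*a + 8) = (a - 5)*(a + 1)*(a + 2)*(a + 4)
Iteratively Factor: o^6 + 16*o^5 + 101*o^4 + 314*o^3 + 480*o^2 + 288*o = (o + 4)*(o^5 + 12*o^4 + 53*o^3 + 102*o^2 + 72*o) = (o + 2)*(o + 4)*(o^4 + 10*o^3 + 33*o^2 + 36*o) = (o + 2)*(o + 4)^2*(o^3 + 6*o^2 + 9*o) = o*(o + 2)*(o + 4)^2*(o^2 + 6*o + 9) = o*(o + 2)*(o + 3)*(o + 4)^2*(o + 3)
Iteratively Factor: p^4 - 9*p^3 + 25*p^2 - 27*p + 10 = (p - 2)*(p^3 - 7*p^2 + 11*p - 5) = (p - 5)*(p - 2)*(p^2 - 2*p + 1) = (p - 5)*(p - 2)*(p - 1)*(p - 1)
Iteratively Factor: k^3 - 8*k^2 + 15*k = (k)*(k^2 - 8*k + 15) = k*(k - 5)*(k - 3)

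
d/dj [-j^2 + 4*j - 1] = 4 - 2*j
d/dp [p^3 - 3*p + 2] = 3*p^2 - 3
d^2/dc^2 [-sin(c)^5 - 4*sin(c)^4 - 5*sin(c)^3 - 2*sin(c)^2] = 25*sin(c)^5 + 64*sin(c)^4 + 25*sin(c)^3 - 40*sin(c)^2 - 30*sin(c) - 4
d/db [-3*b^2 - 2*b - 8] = -6*b - 2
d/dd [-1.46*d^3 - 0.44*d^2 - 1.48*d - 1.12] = -4.38*d^2 - 0.88*d - 1.48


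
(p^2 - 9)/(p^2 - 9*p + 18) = (p + 3)/(p - 6)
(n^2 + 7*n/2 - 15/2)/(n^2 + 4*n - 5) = (n - 3/2)/(n - 1)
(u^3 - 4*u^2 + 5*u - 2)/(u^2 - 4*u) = (u^3 - 4*u^2 + 5*u - 2)/(u*(u - 4))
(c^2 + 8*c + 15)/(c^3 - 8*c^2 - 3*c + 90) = (c + 5)/(c^2 - 11*c + 30)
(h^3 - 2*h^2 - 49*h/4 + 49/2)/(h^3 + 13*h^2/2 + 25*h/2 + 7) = (h^2 - 11*h/2 + 7)/(h^2 + 3*h + 2)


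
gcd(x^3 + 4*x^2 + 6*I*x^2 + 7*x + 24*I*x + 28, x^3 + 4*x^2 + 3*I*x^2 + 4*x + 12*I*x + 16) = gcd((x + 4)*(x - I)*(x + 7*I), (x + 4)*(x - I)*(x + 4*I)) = x^2 + x*(4 - I) - 4*I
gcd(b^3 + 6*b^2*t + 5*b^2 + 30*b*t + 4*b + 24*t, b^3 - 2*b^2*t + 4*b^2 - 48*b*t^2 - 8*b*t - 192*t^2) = b^2 + 6*b*t + 4*b + 24*t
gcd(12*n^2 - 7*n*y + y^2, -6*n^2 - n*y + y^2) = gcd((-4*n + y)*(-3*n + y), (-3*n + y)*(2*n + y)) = -3*n + y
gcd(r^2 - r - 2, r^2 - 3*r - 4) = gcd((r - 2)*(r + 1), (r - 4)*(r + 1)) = r + 1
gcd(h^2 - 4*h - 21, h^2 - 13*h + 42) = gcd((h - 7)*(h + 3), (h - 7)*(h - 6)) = h - 7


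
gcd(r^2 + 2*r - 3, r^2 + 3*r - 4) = r - 1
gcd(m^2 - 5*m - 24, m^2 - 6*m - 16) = m - 8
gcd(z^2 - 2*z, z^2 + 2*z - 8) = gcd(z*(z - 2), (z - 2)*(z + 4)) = z - 2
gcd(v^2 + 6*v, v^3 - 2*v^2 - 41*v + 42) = v + 6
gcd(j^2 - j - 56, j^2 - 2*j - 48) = j - 8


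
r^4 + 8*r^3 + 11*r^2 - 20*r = r*(r - 1)*(r + 4)*(r + 5)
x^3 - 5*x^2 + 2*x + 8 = (x - 4)*(x - 2)*(x + 1)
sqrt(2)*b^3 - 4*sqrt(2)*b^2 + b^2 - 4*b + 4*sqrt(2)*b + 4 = (b - 2)^2*(sqrt(2)*b + 1)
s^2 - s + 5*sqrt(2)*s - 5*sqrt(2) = (s - 1)*(s + 5*sqrt(2))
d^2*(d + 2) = d^3 + 2*d^2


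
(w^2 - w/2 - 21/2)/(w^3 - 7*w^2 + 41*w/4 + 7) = 2*(w + 3)/(2*w^2 - 7*w - 4)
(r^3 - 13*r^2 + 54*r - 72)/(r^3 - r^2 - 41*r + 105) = (r^2 - 10*r + 24)/(r^2 + 2*r - 35)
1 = 1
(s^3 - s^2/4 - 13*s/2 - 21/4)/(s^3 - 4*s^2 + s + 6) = (s + 7/4)/(s - 2)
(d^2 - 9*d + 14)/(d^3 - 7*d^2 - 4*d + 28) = 1/(d + 2)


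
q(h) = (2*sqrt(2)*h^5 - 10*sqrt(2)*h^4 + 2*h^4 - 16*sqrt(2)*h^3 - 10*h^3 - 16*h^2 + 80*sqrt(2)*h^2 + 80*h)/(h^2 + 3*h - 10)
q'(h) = (-2*h - 3)*(2*sqrt(2)*h^5 - 10*sqrt(2)*h^4 + 2*h^4 - 16*sqrt(2)*h^3 - 10*h^3 - 16*h^2 + 80*sqrt(2)*h^2 + 80*h)/(h^2 + 3*h - 10)^2 + (10*sqrt(2)*h^4 - 40*sqrt(2)*h^3 + 8*h^3 - 48*sqrt(2)*h^2 - 30*h^2 - 32*h + 160*sqrt(2)*h + 80)/(h^2 + 3*h - 10)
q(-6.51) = -3290.38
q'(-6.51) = 38.71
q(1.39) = -46.33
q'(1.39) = -90.07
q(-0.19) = 1.09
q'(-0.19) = -3.52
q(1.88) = -232.16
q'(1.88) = -1844.24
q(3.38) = -18.74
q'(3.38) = -19.74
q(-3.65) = 183.38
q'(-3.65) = -488.66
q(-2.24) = -17.92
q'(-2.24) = -2.49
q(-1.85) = -15.46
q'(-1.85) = 12.54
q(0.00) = 0.00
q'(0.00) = -8.00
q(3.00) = -7.86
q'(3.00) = -39.15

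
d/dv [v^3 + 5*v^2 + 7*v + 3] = 3*v^2 + 10*v + 7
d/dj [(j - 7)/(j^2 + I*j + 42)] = (j^2 + I*j - (j - 7)*(2*j + I) + 42)/(j^2 + I*j + 42)^2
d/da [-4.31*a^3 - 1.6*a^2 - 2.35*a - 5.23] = -12.93*a^2 - 3.2*a - 2.35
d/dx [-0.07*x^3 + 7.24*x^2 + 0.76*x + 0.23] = -0.21*x^2 + 14.48*x + 0.76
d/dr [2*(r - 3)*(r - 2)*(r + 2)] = 6*r^2 - 12*r - 8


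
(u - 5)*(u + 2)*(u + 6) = u^3 + 3*u^2 - 28*u - 60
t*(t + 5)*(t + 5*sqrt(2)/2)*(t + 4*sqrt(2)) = t^4 + 5*t^3 + 13*sqrt(2)*t^3/2 + 20*t^2 + 65*sqrt(2)*t^2/2 + 100*t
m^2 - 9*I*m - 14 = (m - 7*I)*(m - 2*I)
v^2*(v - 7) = v^3 - 7*v^2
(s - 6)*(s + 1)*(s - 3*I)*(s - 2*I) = s^4 - 5*s^3 - 5*I*s^3 - 12*s^2 + 25*I*s^2 + 30*s + 30*I*s + 36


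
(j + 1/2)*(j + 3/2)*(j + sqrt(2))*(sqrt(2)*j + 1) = sqrt(2)*j^4 + 2*sqrt(2)*j^3 + 3*j^3 + 7*sqrt(2)*j^2/4 + 6*j^2 + 9*j/4 + 2*sqrt(2)*j + 3*sqrt(2)/4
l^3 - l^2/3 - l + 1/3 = (l - 1)*(l - 1/3)*(l + 1)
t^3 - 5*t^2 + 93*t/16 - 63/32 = (t - 7/2)*(t - 3/4)^2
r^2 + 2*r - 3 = (r - 1)*(r + 3)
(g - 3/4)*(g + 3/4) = g^2 - 9/16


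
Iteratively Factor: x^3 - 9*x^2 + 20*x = (x)*(x^2 - 9*x + 20) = x*(x - 5)*(x - 4)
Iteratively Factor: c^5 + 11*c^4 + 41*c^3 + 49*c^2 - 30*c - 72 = (c + 4)*(c^4 + 7*c^3 + 13*c^2 - 3*c - 18) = (c + 2)*(c + 4)*(c^3 + 5*c^2 + 3*c - 9) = (c - 1)*(c + 2)*(c + 4)*(c^2 + 6*c + 9) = (c - 1)*(c + 2)*(c + 3)*(c + 4)*(c + 3)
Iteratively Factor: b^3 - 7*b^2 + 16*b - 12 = (b - 2)*(b^2 - 5*b + 6) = (b - 3)*(b - 2)*(b - 2)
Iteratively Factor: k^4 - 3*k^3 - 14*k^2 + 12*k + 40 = (k + 2)*(k^3 - 5*k^2 - 4*k + 20) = (k - 5)*(k + 2)*(k^2 - 4) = (k - 5)*(k - 2)*(k + 2)*(k + 2)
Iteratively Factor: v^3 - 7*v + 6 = (v - 1)*(v^2 + v - 6) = (v - 1)*(v + 3)*(v - 2)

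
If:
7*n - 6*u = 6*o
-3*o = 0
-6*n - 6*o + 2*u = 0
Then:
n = 0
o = 0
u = 0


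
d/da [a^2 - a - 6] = 2*a - 1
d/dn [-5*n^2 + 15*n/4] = 15/4 - 10*n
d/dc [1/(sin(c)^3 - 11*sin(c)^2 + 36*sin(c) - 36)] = (-3*sin(c)^2 + 22*sin(c) - 36)*cos(c)/(sin(c)^3 - 11*sin(c)^2 + 36*sin(c) - 36)^2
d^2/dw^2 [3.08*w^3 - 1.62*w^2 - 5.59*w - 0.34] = 18.48*w - 3.24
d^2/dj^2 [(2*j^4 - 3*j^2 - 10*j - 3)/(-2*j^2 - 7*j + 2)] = 2*(-8*j^6 - 84*j^5 - 270*j^4 + 222*j^3 + 24*j^2 + 246*j + 311)/(8*j^6 + 84*j^5 + 270*j^4 + 175*j^3 - 270*j^2 + 84*j - 8)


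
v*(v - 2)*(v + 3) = v^3 + v^2 - 6*v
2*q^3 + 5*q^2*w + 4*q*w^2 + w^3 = (q + w)^2*(2*q + w)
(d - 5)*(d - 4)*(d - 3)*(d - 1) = d^4 - 13*d^3 + 59*d^2 - 107*d + 60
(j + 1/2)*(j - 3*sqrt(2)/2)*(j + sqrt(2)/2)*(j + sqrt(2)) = j^4 + j^3/2 - 7*j^2/2 - 3*sqrt(2)*j/2 - 7*j/4 - 3*sqrt(2)/4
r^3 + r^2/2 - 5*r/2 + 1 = (r - 1)*(r - 1/2)*(r + 2)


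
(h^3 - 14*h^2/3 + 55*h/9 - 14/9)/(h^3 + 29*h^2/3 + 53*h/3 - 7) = (3*h^2 - 13*h + 14)/(3*(h^2 + 10*h + 21))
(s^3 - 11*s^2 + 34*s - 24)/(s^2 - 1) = (s^2 - 10*s + 24)/(s + 1)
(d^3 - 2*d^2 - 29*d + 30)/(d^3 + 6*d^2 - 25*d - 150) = (d^2 - 7*d + 6)/(d^2 + d - 30)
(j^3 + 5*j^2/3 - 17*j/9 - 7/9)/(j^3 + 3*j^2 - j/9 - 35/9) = (3*j + 1)/(3*j + 5)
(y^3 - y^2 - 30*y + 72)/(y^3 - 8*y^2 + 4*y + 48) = (y^2 + 3*y - 18)/(y^2 - 4*y - 12)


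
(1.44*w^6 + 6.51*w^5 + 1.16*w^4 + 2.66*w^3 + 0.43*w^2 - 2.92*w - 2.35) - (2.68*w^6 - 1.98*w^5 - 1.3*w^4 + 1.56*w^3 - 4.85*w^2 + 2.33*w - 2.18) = -1.24*w^6 + 8.49*w^5 + 2.46*w^4 + 1.1*w^3 + 5.28*w^2 - 5.25*w - 0.17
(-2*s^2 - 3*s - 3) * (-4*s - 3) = 8*s^3 + 18*s^2 + 21*s + 9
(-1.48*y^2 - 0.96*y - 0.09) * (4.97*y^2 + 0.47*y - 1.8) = -7.3556*y^4 - 5.4668*y^3 + 1.7655*y^2 + 1.6857*y + 0.162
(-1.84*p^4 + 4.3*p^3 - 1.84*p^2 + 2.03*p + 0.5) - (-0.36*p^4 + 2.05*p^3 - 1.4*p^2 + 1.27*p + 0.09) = -1.48*p^4 + 2.25*p^3 - 0.44*p^2 + 0.76*p + 0.41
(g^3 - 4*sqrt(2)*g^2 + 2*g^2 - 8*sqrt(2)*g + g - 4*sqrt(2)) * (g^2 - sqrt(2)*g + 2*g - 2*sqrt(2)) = g^5 - 5*sqrt(2)*g^4 + 4*g^4 - 20*sqrt(2)*g^3 + 13*g^3 - 25*sqrt(2)*g^2 + 34*g^2 - 10*sqrt(2)*g + 40*g + 16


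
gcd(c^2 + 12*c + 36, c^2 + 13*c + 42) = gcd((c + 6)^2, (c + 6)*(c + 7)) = c + 6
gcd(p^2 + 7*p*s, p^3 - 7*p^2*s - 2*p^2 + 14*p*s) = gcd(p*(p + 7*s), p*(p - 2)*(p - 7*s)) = p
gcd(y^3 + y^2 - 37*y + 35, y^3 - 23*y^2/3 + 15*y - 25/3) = y^2 - 6*y + 5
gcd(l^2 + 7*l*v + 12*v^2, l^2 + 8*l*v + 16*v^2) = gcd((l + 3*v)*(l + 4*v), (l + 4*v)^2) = l + 4*v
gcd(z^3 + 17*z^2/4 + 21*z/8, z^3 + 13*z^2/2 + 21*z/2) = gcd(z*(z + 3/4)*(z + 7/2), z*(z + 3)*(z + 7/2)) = z^2 + 7*z/2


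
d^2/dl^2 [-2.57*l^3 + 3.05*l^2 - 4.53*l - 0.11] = 6.1 - 15.42*l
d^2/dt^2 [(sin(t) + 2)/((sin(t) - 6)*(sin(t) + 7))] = (-sin(t)^5 - 7*sin(t)^4 - 256*sin(t)^3 - 368*sin(t)^2 - 1584*sin(t) + 256)/((sin(t) - 6)^3*(sin(t) + 7)^3)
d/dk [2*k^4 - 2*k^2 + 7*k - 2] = 8*k^3 - 4*k + 7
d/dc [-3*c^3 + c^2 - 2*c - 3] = -9*c^2 + 2*c - 2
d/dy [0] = 0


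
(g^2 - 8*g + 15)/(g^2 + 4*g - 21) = (g - 5)/(g + 7)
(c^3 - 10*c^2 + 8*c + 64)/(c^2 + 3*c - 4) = (c^3 - 10*c^2 + 8*c + 64)/(c^2 + 3*c - 4)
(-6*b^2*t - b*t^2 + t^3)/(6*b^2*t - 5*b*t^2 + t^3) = (2*b + t)/(-2*b + t)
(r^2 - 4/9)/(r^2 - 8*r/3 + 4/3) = (r + 2/3)/(r - 2)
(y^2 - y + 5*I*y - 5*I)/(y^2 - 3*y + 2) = (y + 5*I)/(y - 2)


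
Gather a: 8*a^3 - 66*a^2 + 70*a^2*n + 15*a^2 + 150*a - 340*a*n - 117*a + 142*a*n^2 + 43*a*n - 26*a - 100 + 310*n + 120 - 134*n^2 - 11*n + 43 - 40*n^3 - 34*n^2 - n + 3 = 8*a^3 + a^2*(70*n - 51) + a*(142*n^2 - 297*n + 7) - 40*n^3 - 168*n^2 + 298*n + 66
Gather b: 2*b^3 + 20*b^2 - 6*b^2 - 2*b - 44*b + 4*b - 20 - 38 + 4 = 2*b^3 + 14*b^2 - 42*b - 54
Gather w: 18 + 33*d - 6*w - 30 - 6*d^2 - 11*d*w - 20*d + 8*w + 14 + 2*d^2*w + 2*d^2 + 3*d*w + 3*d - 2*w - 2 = -4*d^2 + 16*d + w*(2*d^2 - 8*d)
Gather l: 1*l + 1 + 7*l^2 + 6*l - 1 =7*l^2 + 7*l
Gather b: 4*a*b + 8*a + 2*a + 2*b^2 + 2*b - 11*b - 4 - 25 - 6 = 10*a + 2*b^2 + b*(4*a - 9) - 35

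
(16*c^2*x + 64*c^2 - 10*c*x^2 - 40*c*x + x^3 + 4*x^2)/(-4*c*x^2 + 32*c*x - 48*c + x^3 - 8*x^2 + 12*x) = (-16*c^2*x - 64*c^2 + 10*c*x^2 + 40*c*x - x^3 - 4*x^2)/(4*c*x^2 - 32*c*x + 48*c - x^3 + 8*x^2 - 12*x)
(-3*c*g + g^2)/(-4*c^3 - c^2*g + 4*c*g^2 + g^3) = g*(3*c - g)/(4*c^3 + c^2*g - 4*c*g^2 - g^3)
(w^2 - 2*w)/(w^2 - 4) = w/(w + 2)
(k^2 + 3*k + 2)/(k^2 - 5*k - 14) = (k + 1)/(k - 7)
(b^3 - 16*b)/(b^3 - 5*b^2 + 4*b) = (b + 4)/(b - 1)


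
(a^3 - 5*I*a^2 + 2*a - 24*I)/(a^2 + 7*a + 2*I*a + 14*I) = (a^2 - 7*I*a - 12)/(a + 7)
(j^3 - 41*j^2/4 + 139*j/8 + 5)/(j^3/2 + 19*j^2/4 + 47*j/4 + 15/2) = (8*j^3 - 82*j^2 + 139*j + 40)/(2*(2*j^3 + 19*j^2 + 47*j + 30))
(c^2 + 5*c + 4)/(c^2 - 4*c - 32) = (c + 1)/(c - 8)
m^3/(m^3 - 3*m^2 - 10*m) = m^2/(m^2 - 3*m - 10)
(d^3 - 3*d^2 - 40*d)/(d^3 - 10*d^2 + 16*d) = (d + 5)/(d - 2)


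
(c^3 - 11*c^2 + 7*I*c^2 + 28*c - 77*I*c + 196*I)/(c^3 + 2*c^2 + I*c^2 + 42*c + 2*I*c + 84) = (c^2 - 11*c + 28)/(c^2 + c*(2 - 6*I) - 12*I)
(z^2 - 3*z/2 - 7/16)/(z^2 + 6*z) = (16*z^2 - 24*z - 7)/(16*z*(z + 6))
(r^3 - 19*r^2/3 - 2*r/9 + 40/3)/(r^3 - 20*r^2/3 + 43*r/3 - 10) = (r^2 - 14*r/3 - 8)/(r^2 - 5*r + 6)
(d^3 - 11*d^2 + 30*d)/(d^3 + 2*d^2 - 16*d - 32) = d*(d^2 - 11*d + 30)/(d^3 + 2*d^2 - 16*d - 32)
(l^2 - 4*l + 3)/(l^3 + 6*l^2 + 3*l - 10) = (l - 3)/(l^2 + 7*l + 10)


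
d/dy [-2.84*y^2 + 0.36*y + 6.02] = 0.36 - 5.68*y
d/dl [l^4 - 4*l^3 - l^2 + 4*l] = 4*l^3 - 12*l^2 - 2*l + 4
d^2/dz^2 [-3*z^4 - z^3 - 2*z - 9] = 6*z*(-6*z - 1)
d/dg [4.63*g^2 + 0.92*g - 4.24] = 9.26*g + 0.92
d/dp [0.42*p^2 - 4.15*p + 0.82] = 0.84*p - 4.15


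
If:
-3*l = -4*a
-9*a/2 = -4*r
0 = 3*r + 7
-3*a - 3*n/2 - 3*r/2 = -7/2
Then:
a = -56/27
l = -224/81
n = 238/27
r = -7/3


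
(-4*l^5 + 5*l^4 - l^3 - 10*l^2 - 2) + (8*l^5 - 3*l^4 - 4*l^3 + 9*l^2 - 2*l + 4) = 4*l^5 + 2*l^4 - 5*l^3 - l^2 - 2*l + 2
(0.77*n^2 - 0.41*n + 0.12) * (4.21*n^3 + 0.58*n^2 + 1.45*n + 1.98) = 3.2417*n^5 - 1.2795*n^4 + 1.3839*n^3 + 0.9997*n^2 - 0.6378*n + 0.2376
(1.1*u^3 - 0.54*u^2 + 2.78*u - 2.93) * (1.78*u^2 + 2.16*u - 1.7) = 1.958*u^5 + 1.4148*u^4 + 1.912*u^3 + 1.7074*u^2 - 11.0548*u + 4.981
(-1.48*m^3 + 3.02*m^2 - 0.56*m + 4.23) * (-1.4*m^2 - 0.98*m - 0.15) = 2.072*m^5 - 2.7776*m^4 - 1.9536*m^3 - 5.8262*m^2 - 4.0614*m - 0.6345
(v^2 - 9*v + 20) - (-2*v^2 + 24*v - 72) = 3*v^2 - 33*v + 92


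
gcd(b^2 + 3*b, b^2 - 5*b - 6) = 1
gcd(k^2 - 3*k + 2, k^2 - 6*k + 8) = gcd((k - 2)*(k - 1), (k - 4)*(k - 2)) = k - 2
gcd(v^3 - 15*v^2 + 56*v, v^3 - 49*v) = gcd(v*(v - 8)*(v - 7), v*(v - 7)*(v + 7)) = v^2 - 7*v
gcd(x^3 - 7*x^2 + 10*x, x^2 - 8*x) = x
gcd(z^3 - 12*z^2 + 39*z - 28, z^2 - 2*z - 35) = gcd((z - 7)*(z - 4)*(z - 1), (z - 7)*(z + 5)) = z - 7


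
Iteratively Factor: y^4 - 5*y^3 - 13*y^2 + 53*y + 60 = (y - 5)*(y^3 - 13*y - 12) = (y - 5)*(y + 1)*(y^2 - y - 12) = (y - 5)*(y + 1)*(y + 3)*(y - 4)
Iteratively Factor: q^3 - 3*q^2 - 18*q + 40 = (q + 4)*(q^2 - 7*q + 10) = (q - 2)*(q + 4)*(q - 5)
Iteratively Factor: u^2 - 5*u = (u - 5)*(u)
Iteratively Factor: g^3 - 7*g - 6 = (g + 2)*(g^2 - 2*g - 3) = (g + 1)*(g + 2)*(g - 3)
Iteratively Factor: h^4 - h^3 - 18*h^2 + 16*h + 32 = (h + 4)*(h^3 - 5*h^2 + 2*h + 8) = (h - 4)*(h + 4)*(h^2 - h - 2) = (h - 4)*(h + 1)*(h + 4)*(h - 2)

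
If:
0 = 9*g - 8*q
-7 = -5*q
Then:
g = 56/45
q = 7/5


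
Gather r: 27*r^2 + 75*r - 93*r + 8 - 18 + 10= 27*r^2 - 18*r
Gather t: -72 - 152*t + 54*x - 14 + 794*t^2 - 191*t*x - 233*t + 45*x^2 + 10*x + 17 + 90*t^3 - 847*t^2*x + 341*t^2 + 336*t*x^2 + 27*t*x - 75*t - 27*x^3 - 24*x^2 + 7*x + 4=90*t^3 + t^2*(1135 - 847*x) + t*(336*x^2 - 164*x - 460) - 27*x^3 + 21*x^2 + 71*x - 65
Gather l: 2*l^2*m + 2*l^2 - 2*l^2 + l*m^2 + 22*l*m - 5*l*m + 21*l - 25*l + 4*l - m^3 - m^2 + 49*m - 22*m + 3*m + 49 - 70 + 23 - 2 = 2*l^2*m + l*(m^2 + 17*m) - m^3 - m^2 + 30*m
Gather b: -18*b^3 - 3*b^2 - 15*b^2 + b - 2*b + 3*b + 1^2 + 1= -18*b^3 - 18*b^2 + 2*b + 2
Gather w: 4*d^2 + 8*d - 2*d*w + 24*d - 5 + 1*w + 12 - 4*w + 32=4*d^2 + 32*d + w*(-2*d - 3) + 39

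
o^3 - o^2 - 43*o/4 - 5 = (o - 4)*(o + 1/2)*(o + 5/2)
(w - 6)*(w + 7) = w^2 + w - 42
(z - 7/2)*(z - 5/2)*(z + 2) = z^3 - 4*z^2 - 13*z/4 + 35/2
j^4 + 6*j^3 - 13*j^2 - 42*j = j*(j - 3)*(j + 2)*(j + 7)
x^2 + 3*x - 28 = (x - 4)*(x + 7)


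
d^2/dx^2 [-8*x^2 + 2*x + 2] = -16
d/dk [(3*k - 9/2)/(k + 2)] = 21/(2*(k + 2)^2)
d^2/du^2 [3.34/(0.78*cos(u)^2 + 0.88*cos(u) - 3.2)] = (-8.128224*(1 - cos(u)^2)^2 - 6.877728*cos(u)^3 - 39.997168*cos(u)^2 + 4.350016*cos(u) + 29.974496)/(0.78*cos(u)^2 + 0.88*cos(u) - 3.2)^3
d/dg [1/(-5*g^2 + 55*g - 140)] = (2*g - 11)/(5*(g^2 - 11*g + 28)^2)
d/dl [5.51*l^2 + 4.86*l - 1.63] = 11.02*l + 4.86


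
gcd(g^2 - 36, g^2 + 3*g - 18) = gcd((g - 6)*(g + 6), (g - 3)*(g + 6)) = g + 6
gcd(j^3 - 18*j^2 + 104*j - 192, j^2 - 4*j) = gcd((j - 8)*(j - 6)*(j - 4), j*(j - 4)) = j - 4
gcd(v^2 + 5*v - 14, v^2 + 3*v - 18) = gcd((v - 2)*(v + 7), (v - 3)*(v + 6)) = 1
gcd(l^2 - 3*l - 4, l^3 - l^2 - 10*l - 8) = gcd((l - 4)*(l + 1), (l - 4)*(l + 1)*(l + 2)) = l^2 - 3*l - 4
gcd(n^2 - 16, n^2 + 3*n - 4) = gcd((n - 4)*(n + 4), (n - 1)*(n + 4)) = n + 4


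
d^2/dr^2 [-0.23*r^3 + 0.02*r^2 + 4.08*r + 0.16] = 0.04 - 1.38*r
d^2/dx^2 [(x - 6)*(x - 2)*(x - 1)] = 6*x - 18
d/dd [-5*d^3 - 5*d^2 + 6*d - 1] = -15*d^2 - 10*d + 6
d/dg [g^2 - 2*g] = 2*g - 2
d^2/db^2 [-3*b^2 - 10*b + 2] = -6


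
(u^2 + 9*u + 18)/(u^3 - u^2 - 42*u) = (u + 3)/(u*(u - 7))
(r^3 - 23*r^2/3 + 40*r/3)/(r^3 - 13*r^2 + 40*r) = (r - 8/3)/(r - 8)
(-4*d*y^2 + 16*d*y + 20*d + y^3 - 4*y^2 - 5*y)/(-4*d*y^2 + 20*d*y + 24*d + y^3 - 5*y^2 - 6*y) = (y - 5)/(y - 6)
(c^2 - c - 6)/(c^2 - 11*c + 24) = (c + 2)/(c - 8)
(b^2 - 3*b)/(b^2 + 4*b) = (b - 3)/(b + 4)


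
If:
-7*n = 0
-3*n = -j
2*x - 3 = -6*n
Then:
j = 0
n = 0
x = 3/2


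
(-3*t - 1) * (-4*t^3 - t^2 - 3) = 12*t^4 + 7*t^3 + t^2 + 9*t + 3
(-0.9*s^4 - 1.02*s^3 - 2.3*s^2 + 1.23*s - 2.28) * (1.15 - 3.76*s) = 3.384*s^5 + 2.8002*s^4 + 7.475*s^3 - 7.2698*s^2 + 9.9873*s - 2.622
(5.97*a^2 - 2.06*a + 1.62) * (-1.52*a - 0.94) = -9.0744*a^3 - 2.4806*a^2 - 0.526*a - 1.5228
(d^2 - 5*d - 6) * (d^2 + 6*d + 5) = d^4 + d^3 - 31*d^2 - 61*d - 30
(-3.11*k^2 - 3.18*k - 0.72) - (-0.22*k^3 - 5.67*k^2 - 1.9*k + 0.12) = 0.22*k^3 + 2.56*k^2 - 1.28*k - 0.84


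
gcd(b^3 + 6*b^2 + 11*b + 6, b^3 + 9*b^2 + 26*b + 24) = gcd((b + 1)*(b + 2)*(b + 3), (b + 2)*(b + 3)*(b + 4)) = b^2 + 5*b + 6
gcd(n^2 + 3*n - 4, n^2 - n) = n - 1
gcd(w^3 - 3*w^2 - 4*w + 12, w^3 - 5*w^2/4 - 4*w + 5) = w^2 - 4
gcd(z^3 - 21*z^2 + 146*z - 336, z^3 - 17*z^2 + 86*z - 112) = z^2 - 15*z + 56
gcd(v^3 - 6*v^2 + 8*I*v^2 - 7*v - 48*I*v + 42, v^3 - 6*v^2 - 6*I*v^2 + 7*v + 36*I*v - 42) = v^2 + v*(-6 + I) - 6*I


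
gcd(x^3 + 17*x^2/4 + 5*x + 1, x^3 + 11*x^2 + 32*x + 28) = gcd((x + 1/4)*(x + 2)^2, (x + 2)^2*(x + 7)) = x^2 + 4*x + 4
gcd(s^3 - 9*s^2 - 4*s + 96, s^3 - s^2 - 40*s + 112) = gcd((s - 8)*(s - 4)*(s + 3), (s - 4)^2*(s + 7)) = s - 4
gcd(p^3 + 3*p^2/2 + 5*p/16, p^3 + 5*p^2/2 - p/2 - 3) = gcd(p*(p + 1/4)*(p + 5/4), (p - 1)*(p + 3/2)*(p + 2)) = 1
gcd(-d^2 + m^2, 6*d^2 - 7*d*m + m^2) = d - m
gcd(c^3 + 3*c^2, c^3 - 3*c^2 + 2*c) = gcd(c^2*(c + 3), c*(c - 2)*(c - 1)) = c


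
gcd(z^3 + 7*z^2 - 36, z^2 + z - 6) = z^2 + z - 6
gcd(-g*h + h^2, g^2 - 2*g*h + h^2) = g - h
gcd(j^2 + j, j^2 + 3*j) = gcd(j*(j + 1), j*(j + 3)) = j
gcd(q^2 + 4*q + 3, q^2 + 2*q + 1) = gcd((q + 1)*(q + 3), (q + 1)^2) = q + 1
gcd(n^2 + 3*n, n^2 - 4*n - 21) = n + 3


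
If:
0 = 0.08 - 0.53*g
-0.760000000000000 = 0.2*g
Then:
No Solution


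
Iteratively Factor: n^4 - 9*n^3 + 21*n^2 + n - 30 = (n - 2)*(n^3 - 7*n^2 + 7*n + 15) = (n - 3)*(n - 2)*(n^2 - 4*n - 5) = (n - 3)*(n - 2)*(n + 1)*(n - 5)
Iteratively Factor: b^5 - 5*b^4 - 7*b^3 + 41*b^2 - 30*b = (b)*(b^4 - 5*b^3 - 7*b^2 + 41*b - 30) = b*(b - 1)*(b^3 - 4*b^2 - 11*b + 30) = b*(b - 5)*(b - 1)*(b^2 + b - 6) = b*(b - 5)*(b - 1)*(b + 3)*(b - 2)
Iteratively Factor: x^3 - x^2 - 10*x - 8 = (x + 1)*(x^2 - 2*x - 8) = (x + 1)*(x + 2)*(x - 4)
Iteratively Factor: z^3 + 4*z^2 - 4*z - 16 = (z - 2)*(z^2 + 6*z + 8) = (z - 2)*(z + 4)*(z + 2)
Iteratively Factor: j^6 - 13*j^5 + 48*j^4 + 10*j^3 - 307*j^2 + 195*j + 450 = (j - 5)*(j^5 - 8*j^4 + 8*j^3 + 50*j^2 - 57*j - 90) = (j - 5)*(j - 3)*(j^4 - 5*j^3 - 7*j^2 + 29*j + 30) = (j - 5)*(j - 3)^2*(j^3 - 2*j^2 - 13*j - 10) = (j - 5)*(j - 3)^2*(j + 2)*(j^2 - 4*j - 5) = (j - 5)^2*(j - 3)^2*(j + 2)*(j + 1)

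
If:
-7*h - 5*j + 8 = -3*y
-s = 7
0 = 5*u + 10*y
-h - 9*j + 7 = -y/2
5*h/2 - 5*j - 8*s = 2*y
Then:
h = 5444/229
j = 270/229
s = -7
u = -25084/229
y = 12542/229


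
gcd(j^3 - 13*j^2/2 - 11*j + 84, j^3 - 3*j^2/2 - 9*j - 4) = j - 4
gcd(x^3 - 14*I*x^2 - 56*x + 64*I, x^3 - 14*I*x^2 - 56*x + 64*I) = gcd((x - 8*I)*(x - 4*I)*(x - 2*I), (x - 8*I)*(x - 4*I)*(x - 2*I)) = x^3 - 14*I*x^2 - 56*x + 64*I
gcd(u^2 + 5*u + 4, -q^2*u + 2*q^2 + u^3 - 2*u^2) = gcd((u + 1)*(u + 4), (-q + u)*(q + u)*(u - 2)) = 1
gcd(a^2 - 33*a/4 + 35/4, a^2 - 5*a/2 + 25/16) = a - 5/4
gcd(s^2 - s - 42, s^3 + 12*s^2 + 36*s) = s + 6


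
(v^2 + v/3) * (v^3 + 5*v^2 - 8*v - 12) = v^5 + 16*v^4/3 - 19*v^3/3 - 44*v^2/3 - 4*v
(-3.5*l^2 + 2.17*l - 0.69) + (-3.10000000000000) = -3.5*l^2 + 2.17*l - 3.79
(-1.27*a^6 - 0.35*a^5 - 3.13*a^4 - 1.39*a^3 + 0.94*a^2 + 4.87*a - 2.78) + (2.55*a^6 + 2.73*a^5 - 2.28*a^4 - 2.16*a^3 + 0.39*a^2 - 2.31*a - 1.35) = 1.28*a^6 + 2.38*a^5 - 5.41*a^4 - 3.55*a^3 + 1.33*a^2 + 2.56*a - 4.13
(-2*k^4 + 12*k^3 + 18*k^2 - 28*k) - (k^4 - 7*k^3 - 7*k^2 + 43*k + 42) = -3*k^4 + 19*k^3 + 25*k^2 - 71*k - 42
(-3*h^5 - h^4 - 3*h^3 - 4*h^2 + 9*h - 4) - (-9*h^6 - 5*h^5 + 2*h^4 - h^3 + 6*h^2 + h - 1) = 9*h^6 + 2*h^5 - 3*h^4 - 2*h^3 - 10*h^2 + 8*h - 3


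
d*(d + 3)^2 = d^3 + 6*d^2 + 9*d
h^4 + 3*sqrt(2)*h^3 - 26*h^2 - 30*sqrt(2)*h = h*(h - 3*sqrt(2))*(h + sqrt(2))*(h + 5*sqrt(2))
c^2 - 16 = (c - 4)*(c + 4)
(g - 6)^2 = g^2 - 12*g + 36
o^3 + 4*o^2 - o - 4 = (o - 1)*(o + 1)*(o + 4)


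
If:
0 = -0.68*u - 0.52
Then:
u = -0.76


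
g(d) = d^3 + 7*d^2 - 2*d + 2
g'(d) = 3*d^2 + 14*d - 2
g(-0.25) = 2.92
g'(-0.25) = -5.31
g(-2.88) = 41.93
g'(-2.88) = -17.44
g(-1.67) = 20.20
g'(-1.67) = -17.01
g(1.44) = 16.62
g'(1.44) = 24.38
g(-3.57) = 52.86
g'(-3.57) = -13.75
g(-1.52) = 17.70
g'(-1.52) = -16.35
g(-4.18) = 59.63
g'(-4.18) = -8.10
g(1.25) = 12.39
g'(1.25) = 20.19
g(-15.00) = -1768.00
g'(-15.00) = 463.00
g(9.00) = 1280.00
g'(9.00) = 367.00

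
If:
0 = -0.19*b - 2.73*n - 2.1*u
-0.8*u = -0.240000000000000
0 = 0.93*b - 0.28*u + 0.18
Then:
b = -0.10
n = -0.22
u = 0.30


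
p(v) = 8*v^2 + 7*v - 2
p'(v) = 16*v + 7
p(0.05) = -1.63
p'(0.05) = 7.80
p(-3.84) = 89.08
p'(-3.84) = -54.44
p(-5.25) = 181.75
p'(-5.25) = -77.00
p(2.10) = 47.98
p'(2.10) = 40.60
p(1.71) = 33.36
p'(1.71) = 34.36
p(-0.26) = -3.28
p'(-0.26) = 2.84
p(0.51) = 3.65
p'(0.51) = 15.16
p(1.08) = 14.89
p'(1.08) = 24.28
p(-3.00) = 49.00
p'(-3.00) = -41.00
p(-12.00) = 1066.00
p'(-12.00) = -185.00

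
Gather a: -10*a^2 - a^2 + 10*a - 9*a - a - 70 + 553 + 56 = 539 - 11*a^2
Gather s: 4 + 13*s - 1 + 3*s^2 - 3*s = 3*s^2 + 10*s + 3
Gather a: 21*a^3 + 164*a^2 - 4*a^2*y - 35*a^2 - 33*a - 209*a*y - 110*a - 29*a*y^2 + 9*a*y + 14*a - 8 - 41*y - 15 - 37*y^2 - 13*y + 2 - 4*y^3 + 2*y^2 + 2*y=21*a^3 + a^2*(129 - 4*y) + a*(-29*y^2 - 200*y - 129) - 4*y^3 - 35*y^2 - 52*y - 21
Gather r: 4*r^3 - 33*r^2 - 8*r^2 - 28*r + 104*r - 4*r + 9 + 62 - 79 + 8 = 4*r^3 - 41*r^2 + 72*r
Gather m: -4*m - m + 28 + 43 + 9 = 80 - 5*m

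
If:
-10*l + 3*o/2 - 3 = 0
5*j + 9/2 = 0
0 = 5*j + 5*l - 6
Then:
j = -9/10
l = 21/10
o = 16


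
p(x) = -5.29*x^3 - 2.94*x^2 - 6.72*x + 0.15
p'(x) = -15.87*x^2 - 5.88*x - 6.72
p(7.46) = -2409.80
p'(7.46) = -933.78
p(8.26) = -3237.18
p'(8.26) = -1138.06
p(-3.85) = 284.33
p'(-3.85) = -219.32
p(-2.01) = 44.74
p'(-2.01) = -59.02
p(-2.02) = 45.33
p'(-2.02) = -59.60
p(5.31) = -910.46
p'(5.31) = -485.41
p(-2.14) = 52.91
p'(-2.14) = -66.82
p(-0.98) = 8.89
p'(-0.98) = -16.20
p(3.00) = -189.30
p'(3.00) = -167.19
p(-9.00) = 3678.90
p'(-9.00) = -1239.27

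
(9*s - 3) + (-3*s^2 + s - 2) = -3*s^2 + 10*s - 5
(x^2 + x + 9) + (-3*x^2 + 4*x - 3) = -2*x^2 + 5*x + 6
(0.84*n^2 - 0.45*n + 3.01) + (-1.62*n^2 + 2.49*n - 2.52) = -0.78*n^2 + 2.04*n + 0.49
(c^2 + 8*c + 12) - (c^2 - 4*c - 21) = 12*c + 33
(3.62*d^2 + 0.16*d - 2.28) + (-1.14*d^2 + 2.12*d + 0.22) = 2.48*d^2 + 2.28*d - 2.06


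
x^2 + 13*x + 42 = (x + 6)*(x + 7)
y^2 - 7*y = y*(y - 7)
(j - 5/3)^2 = j^2 - 10*j/3 + 25/9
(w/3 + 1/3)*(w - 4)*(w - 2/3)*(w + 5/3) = w^4/3 - 2*w^3/3 - 73*w^2/27 - 2*w/9 + 40/27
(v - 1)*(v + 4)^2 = v^3 + 7*v^2 + 8*v - 16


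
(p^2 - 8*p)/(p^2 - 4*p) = (p - 8)/(p - 4)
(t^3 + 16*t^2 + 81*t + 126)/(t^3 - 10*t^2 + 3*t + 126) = (t^2 + 13*t + 42)/(t^2 - 13*t + 42)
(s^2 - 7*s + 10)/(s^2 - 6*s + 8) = (s - 5)/(s - 4)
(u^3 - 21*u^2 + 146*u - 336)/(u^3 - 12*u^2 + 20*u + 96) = (u - 7)/(u + 2)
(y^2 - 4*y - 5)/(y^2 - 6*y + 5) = (y + 1)/(y - 1)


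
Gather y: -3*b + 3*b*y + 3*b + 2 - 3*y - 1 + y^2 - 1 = y^2 + y*(3*b - 3)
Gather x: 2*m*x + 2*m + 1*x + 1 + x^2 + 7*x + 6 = 2*m + x^2 + x*(2*m + 8) + 7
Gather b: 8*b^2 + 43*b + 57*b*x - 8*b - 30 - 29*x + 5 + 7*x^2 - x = 8*b^2 + b*(57*x + 35) + 7*x^2 - 30*x - 25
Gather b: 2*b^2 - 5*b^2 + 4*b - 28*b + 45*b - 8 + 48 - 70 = -3*b^2 + 21*b - 30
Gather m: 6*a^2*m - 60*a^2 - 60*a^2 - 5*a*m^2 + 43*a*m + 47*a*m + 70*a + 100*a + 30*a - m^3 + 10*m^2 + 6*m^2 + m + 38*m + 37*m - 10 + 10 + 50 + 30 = -120*a^2 + 200*a - m^3 + m^2*(16 - 5*a) + m*(6*a^2 + 90*a + 76) + 80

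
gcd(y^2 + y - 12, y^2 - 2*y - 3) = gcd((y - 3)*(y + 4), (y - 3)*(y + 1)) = y - 3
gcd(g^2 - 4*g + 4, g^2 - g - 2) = g - 2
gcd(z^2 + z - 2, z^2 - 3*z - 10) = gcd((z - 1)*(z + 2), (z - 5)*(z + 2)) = z + 2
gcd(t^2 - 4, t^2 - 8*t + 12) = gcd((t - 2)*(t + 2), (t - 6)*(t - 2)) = t - 2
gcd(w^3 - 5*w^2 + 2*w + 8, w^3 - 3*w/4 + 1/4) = w + 1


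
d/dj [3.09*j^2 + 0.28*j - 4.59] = 6.18*j + 0.28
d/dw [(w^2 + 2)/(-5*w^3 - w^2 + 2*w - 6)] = (5*w^4 + 32*w^2 - 8*w - 4)/(25*w^6 + 10*w^5 - 19*w^4 + 56*w^3 + 16*w^2 - 24*w + 36)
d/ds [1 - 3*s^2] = -6*s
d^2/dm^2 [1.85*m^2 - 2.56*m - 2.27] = 3.70000000000000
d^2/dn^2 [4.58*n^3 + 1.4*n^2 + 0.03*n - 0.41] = 27.48*n + 2.8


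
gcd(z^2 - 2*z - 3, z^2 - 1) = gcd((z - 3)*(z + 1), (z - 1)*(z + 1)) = z + 1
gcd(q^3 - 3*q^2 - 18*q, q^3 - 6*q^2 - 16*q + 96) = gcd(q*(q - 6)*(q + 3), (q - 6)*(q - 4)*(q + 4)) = q - 6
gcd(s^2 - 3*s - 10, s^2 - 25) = s - 5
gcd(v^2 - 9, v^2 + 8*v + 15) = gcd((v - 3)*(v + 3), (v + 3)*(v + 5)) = v + 3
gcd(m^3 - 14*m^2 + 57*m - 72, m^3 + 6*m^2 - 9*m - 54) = m - 3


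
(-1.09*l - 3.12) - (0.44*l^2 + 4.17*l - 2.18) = -0.44*l^2 - 5.26*l - 0.94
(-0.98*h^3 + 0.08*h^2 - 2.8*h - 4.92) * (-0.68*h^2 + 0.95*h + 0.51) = 0.6664*h^5 - 0.9854*h^4 + 1.4802*h^3 + 0.7264*h^2 - 6.102*h - 2.5092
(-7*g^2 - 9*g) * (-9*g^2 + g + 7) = 63*g^4 + 74*g^3 - 58*g^2 - 63*g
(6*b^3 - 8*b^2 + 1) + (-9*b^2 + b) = 6*b^3 - 17*b^2 + b + 1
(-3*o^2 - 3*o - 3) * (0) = 0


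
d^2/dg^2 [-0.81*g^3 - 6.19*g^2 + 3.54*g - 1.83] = -4.86*g - 12.38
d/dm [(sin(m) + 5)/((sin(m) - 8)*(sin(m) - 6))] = (-10*sin(m) + cos(m)^2 + 117)*cos(m)/((sin(m) - 8)^2*(sin(m) - 6)^2)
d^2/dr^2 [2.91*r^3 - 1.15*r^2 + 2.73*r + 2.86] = 17.46*r - 2.3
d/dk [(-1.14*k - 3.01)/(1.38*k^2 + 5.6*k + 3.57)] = (1.5732*k^2 + 8.3076*k + 12.7862)/(1.9044*k^4 + 15.456*k^3 + 41.2132*k^2 + 39.984*k + 12.7449)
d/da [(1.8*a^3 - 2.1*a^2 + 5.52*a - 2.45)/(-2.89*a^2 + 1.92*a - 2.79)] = (-5.202*a^4 + 6.912*a^3 - 3.1452*a^2 - 2.443*a - 10.6968)/(8.3521*a^4 - 11.0976*a^3 + 19.8126*a^2 - 10.7136*a + 7.7841)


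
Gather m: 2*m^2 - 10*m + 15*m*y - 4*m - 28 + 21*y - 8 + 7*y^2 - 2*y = 2*m^2 + m*(15*y - 14) + 7*y^2 + 19*y - 36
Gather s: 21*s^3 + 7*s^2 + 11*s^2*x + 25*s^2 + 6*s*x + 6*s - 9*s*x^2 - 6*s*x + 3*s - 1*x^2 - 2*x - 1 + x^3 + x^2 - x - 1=21*s^3 + s^2*(11*x + 32) + s*(9 - 9*x^2) + x^3 - 3*x - 2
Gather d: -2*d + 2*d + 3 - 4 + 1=0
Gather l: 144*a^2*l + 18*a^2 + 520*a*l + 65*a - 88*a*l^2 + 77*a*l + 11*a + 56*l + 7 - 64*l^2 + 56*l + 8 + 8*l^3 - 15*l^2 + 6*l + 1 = 18*a^2 + 76*a + 8*l^3 + l^2*(-88*a - 79) + l*(144*a^2 + 597*a + 118) + 16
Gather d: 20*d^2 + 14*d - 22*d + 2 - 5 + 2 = 20*d^2 - 8*d - 1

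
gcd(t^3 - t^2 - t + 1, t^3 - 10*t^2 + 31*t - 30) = 1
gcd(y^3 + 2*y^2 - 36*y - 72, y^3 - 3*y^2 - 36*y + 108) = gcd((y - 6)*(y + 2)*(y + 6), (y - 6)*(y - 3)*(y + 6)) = y^2 - 36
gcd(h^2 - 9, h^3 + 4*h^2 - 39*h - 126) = h + 3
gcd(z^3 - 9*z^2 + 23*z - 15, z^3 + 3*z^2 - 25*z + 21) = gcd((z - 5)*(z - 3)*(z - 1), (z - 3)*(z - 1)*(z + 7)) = z^2 - 4*z + 3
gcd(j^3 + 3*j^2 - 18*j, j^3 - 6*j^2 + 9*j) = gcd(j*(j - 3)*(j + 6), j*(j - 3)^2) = j^2 - 3*j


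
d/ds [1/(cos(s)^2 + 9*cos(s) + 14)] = (2*cos(s) + 9)*sin(s)/(cos(s)^2 + 9*cos(s) + 14)^2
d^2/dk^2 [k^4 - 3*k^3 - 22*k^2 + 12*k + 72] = 12*k^2 - 18*k - 44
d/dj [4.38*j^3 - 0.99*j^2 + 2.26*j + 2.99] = 13.14*j^2 - 1.98*j + 2.26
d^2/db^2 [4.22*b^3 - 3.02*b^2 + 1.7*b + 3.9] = 25.32*b - 6.04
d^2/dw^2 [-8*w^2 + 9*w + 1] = -16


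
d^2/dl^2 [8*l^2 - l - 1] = 16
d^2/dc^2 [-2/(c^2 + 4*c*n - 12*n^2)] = 4*(c^2 + 4*c*n - 12*n^2 - 4*(c + 2*n)^2)/(c^2 + 4*c*n - 12*n^2)^3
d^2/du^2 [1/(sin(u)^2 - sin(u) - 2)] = (-4*sin(u)^3 + 7*sin(u)^2 - 10*sin(u) + 6)/((sin(u) - 2)^3*(sin(u) + 1)^2)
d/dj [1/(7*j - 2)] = -7/(7*j - 2)^2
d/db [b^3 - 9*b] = 3*b^2 - 9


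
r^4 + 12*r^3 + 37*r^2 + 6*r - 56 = (r - 1)*(r + 2)*(r + 4)*(r + 7)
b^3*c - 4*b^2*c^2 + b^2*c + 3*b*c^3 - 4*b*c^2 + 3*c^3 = (b - 3*c)*(b - c)*(b*c + c)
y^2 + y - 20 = (y - 4)*(y + 5)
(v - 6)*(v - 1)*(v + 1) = v^3 - 6*v^2 - v + 6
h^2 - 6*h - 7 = (h - 7)*(h + 1)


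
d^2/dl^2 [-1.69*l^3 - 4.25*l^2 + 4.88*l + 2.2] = -10.14*l - 8.5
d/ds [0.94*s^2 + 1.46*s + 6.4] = 1.88*s + 1.46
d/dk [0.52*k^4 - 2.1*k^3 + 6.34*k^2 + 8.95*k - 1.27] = 2.08*k^3 - 6.3*k^2 + 12.68*k + 8.95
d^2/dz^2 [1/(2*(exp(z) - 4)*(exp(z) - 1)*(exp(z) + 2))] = 3*(3*exp(5*z) - 11*exp(4*z) + 8*exp(3*z) - 6*exp(2*z) + 44*exp(z) + 16)*exp(z)/(2*(exp(9*z) - 9*exp(8*z) + 9*exp(7*z) + 105*exp(6*z) - 198*exp(5*z) - 396*exp(4*z) + 840*exp(3*z) + 288*exp(2*z) - 1152*exp(z) + 512))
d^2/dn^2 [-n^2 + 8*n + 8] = -2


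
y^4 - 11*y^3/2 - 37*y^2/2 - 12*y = y*(y - 8)*(y + 1)*(y + 3/2)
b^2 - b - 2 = (b - 2)*(b + 1)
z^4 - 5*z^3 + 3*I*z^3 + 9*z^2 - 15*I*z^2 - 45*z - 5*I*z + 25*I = (z - 5)*(z - I)^2*(z + 5*I)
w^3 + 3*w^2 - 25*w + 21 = (w - 3)*(w - 1)*(w + 7)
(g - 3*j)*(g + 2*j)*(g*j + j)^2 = g^4*j^2 - g^3*j^3 + 2*g^3*j^2 - 6*g^2*j^4 - 2*g^2*j^3 + g^2*j^2 - 12*g*j^4 - g*j^3 - 6*j^4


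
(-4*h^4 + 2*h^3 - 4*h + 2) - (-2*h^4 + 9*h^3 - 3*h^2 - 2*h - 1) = -2*h^4 - 7*h^3 + 3*h^2 - 2*h + 3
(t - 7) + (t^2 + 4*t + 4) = t^2 + 5*t - 3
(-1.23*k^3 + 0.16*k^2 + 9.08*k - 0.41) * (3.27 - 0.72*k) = 0.8856*k^4 - 4.1373*k^3 - 6.0144*k^2 + 29.9868*k - 1.3407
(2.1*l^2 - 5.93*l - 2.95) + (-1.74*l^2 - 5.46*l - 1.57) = 0.36*l^2 - 11.39*l - 4.52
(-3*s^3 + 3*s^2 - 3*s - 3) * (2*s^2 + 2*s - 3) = -6*s^5 + 9*s^3 - 21*s^2 + 3*s + 9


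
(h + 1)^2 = h^2 + 2*h + 1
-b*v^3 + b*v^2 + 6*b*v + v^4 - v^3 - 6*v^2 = v*(-b + v)*(v - 3)*(v + 2)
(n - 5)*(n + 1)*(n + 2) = n^3 - 2*n^2 - 13*n - 10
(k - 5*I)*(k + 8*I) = k^2 + 3*I*k + 40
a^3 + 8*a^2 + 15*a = a*(a + 3)*(a + 5)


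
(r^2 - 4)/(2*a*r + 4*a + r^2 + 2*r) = (r - 2)/(2*a + r)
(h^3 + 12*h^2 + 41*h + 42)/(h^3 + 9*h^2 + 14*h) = (h + 3)/h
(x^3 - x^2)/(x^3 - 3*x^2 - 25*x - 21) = x^2*(1 - x)/(-x^3 + 3*x^2 + 25*x + 21)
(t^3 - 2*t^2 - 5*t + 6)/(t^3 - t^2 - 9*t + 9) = (t + 2)/(t + 3)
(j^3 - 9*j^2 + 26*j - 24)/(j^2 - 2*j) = j - 7 + 12/j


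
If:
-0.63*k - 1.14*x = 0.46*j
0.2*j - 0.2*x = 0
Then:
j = x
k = -2.53968253968254*x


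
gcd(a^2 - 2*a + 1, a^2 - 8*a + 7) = a - 1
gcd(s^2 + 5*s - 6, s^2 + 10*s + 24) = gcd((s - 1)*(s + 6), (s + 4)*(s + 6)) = s + 6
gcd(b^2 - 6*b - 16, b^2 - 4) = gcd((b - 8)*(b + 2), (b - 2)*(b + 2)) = b + 2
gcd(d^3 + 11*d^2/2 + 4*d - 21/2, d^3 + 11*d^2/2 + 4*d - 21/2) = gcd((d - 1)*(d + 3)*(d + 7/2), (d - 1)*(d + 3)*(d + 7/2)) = d^3 + 11*d^2/2 + 4*d - 21/2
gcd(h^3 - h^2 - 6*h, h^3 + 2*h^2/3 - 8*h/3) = h^2 + 2*h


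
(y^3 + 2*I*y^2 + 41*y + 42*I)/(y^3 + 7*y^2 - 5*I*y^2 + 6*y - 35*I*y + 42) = (y + 7*I)/(y + 7)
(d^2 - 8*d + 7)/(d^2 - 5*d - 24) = (-d^2 + 8*d - 7)/(-d^2 + 5*d + 24)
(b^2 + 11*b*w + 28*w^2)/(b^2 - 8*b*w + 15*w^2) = (b^2 + 11*b*w + 28*w^2)/(b^2 - 8*b*w + 15*w^2)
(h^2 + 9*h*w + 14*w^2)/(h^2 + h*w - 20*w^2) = (h^2 + 9*h*w + 14*w^2)/(h^2 + h*w - 20*w^2)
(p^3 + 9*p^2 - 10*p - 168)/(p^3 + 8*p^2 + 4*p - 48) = (p^2 + 3*p - 28)/(p^2 + 2*p - 8)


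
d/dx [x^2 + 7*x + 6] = 2*x + 7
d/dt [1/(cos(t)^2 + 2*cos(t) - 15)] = 2*(cos(t) + 1)*sin(t)/(cos(t)^2 + 2*cos(t) - 15)^2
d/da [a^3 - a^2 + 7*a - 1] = 3*a^2 - 2*a + 7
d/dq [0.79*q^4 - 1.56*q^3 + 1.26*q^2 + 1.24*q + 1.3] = 3.16*q^3 - 4.68*q^2 + 2.52*q + 1.24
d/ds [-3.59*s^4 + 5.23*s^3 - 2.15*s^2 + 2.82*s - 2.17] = -14.36*s^3 + 15.69*s^2 - 4.3*s + 2.82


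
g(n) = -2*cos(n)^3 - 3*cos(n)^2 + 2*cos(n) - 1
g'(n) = 6*sin(n)*cos(n)^2 + 6*sin(n)*cos(n) - 2*sin(n) = 2*(3*cos(n)^2 + 3*cos(n) - 1)*sin(n)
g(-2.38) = -3.26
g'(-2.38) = 2.21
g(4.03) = -2.95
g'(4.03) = 2.64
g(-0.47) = -3.02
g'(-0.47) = -3.68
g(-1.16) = -0.81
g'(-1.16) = -1.24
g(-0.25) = -3.70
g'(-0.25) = -2.34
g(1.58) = -1.02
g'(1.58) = -2.05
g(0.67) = -2.24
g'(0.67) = 3.97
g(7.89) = -1.08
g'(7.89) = -2.21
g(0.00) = -4.00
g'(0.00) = 0.00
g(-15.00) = -3.37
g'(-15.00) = 2.01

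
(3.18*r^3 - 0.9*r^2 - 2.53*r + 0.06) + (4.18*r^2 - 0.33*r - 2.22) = 3.18*r^3 + 3.28*r^2 - 2.86*r - 2.16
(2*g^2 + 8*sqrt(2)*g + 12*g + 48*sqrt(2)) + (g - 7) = 2*g^2 + 8*sqrt(2)*g + 13*g - 7 + 48*sqrt(2)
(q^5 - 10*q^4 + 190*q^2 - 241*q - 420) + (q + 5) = q^5 - 10*q^4 + 190*q^2 - 240*q - 415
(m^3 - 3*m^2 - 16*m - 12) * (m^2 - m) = m^5 - 4*m^4 - 13*m^3 + 4*m^2 + 12*m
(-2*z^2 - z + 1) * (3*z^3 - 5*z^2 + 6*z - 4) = -6*z^5 + 7*z^4 - 4*z^3 - 3*z^2 + 10*z - 4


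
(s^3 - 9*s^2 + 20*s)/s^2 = s - 9 + 20/s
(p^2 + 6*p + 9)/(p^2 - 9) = (p + 3)/(p - 3)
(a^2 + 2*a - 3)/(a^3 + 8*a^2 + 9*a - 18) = 1/(a + 6)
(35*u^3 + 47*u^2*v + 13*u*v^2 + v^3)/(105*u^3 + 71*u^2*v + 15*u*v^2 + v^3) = (u + v)/(3*u + v)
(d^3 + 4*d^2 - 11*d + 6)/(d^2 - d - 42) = (d^2 - 2*d + 1)/(d - 7)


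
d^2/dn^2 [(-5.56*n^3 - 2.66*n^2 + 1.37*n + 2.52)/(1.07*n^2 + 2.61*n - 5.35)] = (-5.6843418860808e-14*n^4 - 121.412802*n^3 + 391.770228*n^2 - 865.565586*n - 50.827246)/(1.225043*n^6 + 8.964567*n^5 + 3.491196*n^4 - 71.866089*n^3 - 17.45598*n^2 + 224.114175*n - 153.130375)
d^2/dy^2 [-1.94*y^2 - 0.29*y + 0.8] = -3.88000000000000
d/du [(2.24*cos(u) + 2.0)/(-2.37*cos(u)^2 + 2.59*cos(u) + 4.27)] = (5.3088*sin(u)^2 - 9.48*cos(u) - 9.6936)*sin(u)/(-2.37*cos(u)^2 + 2.59*cos(u) + 4.27)^2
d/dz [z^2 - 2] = 2*z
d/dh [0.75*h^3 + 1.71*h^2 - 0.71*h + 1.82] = 2.25*h^2 + 3.42*h - 0.71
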